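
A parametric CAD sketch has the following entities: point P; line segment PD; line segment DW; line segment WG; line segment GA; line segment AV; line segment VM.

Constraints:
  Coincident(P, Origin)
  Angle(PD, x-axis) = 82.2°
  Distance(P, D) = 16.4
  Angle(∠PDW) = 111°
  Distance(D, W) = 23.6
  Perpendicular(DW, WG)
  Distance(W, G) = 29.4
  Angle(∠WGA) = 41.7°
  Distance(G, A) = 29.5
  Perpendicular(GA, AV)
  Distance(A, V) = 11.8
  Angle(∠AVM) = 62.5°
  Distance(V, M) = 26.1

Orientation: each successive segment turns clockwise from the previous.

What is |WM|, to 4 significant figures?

25.22

P is at the origin; PD runs at 82.2° with length 16.4, so D = (2.226, 16.25). ∠PDW = 111.0° gives DW at 13.20° from the x-axis; with |DW| = 23.6, W = (25.20, 21.64). DW is perpendicular to WG, so WG runs at -76.80°; with |WG| = 29.4, G = (31.92, -6.986). ∠WGA = 41.7° gives GA at 144.9° from the x-axis; with |GA| = 29.5, A = (7.780, 9.977). The perpendicularity gives AV at right angles to GA, so AV runs at 54.90°; with |AV| = 11.8, V = (14.57, 19.63). ∠AVM = 62.5° gives VM at -62.60° from the x-axis; with |VM| = 26.1, M = (26.58, -3.541). Then |WM| = |M − W| = 25.22.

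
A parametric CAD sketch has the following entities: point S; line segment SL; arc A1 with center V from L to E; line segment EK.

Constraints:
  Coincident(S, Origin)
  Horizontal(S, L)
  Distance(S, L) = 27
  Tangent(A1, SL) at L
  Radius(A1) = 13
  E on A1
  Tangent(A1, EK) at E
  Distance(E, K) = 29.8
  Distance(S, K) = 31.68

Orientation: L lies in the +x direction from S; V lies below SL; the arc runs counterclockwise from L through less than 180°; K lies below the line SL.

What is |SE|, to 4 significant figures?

17.08

S is at the origin; SL is horizontal with |SL| = 27.0 and L on the +x side, so L = (27.00, 0.000). Since A1 is tangent to SL there, VL ⟂ SL, so V = L + (0, -13) = (27.00, -13.00). Since VE ⟂ EK (tangency), |VK| = √(13.0² + 29.8²) = 32.51 regardless of where E sits on A1. So K lies on both circle(S, 31.68) and circle(V, 32.51); the below-SL intersection is K = (0.3882, -31.68). E is the foot of the tangent from K: E = (15.90, -6.233).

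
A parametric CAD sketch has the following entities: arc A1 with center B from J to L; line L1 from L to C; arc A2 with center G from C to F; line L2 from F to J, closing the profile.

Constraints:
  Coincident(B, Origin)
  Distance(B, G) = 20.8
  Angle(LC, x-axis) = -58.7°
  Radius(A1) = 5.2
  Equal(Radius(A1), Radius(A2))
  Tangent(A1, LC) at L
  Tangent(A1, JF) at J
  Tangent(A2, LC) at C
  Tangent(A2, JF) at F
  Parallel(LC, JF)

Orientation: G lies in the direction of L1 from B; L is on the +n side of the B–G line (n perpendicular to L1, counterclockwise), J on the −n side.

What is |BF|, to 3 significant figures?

21.4

Tangency of A1 to both parallel lines with radius 5.2 puts L and J at B ± 5.2·n: L = (4.44, 2.70), J = (-4.44, -2.70). Equal radii place C and F the same way about G: C = G + 5.2·n = (15.2, -15.1), F = G − 5.2·n = (6.36, -20.5). Then |BF| = |F − B| = 21.4.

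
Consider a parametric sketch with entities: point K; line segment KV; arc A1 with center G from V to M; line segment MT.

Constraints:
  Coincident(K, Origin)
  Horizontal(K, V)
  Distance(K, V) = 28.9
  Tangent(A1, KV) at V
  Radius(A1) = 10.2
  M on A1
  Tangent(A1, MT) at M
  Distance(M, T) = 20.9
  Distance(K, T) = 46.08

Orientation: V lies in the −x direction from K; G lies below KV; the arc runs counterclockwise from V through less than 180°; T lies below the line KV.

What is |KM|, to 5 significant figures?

40.846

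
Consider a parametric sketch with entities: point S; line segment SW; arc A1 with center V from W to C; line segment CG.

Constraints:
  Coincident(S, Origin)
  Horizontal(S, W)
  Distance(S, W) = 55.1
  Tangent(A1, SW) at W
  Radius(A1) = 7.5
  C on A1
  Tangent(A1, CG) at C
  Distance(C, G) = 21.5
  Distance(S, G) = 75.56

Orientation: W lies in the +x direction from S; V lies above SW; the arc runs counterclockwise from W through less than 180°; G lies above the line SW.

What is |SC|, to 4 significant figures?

61.78

Checks: S = (0.00, 0.00) ✓; |VC| = 7.500 ✓; ∠(VC, CG) = 90.00° ✓; |CG| = 21.50 ✓; |SG| = 75.56 ✓.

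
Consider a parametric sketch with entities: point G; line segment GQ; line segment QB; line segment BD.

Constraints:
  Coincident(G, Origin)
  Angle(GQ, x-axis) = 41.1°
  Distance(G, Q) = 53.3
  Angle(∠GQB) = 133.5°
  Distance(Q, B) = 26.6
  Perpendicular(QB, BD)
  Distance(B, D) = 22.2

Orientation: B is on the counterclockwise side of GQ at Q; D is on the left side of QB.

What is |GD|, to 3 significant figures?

65.4

G is at the origin; GQ runs at 41.1° with length 53.3, so Q = 53.3·(cos 41.1°, sin 41.1°) = (40.2, 35.0). ∠GQB = 133.5°, so QB runs at 41.1° + (180° − 133.5°) = 87.6° from the x-axis; with |QB| = 26.6, B = Q + 26.6·(cos 87.6°, sin 87.6°) = (41.3, 61.6). The perpendicularity gives BD at right angles to QB; with |BD| = 22.2 on the left of QB, D = B + 22.2·(-0.999, 0.0419) = (19.1, 62.5). Then |GD| = |D − G| = 65.4.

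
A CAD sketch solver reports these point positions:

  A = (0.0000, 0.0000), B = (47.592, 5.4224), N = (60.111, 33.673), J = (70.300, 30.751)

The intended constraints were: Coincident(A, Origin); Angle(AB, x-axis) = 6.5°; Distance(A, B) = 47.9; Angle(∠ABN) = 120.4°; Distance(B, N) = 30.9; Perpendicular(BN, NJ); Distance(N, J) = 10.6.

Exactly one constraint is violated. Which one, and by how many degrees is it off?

Perpendicular(BN, NJ) — off by 7.90°.

A = (0.00, 0.00) ✓; AB at 6.500° ✓; |AB| = 47.90 ✓; ∠ABN = 120.4° ✓; |BN| = 30.90 ✓; ∠(BN, NJ) = 82.10° ✗; |NJ| = 10.60 ✓.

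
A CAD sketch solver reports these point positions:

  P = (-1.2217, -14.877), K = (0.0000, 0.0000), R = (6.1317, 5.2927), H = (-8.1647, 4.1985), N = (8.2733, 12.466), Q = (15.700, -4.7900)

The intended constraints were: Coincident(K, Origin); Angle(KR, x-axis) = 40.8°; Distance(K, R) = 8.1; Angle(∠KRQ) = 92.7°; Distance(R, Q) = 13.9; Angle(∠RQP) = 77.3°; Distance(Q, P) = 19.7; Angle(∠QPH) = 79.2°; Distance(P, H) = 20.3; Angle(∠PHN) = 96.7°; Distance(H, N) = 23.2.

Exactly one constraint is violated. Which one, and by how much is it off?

Distance(H, N) = 23.2 — off by 4.80.

K = (0.00, 0.00) ✓; KR at 40.80° ✓; |KR| = 8.100 ✓; ∠KRQ = 92.70° ✓; |RQ| = 13.90 ✓; ∠RQP = 77.30° ✓; |QP| = 19.70 ✓; ∠QPH = 79.20° ✓; |PH| = 20.30 ✓; ∠PHN = 96.70° ✓; |HN| = 18.40 ✗.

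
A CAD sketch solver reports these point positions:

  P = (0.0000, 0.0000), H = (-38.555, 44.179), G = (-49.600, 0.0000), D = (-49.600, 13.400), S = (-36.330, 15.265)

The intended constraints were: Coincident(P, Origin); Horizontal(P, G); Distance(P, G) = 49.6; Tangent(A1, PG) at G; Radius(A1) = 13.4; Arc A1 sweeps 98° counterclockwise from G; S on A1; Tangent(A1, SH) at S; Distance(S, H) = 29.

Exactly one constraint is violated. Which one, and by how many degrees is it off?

Tangent(A1, SH) at S — off by 3.60°.

P = (0.00, 0.00) ✓; P.y = 0.00, G.y = 0.00 ✓; |PG| = 49.60 ✓; ∠(DG, GP) = 90.00° ✓; |DG| = 13.40 ✓; bearing(D→S) − bearing(D→G) = 98.00° ✓; |DS| = 13.40 ✓; ∠(DS, SH) = 93.60° ✗; |SH| = 29.00 ✓.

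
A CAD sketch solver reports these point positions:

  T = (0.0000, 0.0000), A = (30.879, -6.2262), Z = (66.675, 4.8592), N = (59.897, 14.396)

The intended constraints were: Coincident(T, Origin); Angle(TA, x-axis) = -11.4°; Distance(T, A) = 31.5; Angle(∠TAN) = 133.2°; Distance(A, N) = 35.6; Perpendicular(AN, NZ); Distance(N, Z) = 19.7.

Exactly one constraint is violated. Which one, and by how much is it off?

Distance(N, Z) = 19.7 — off by 8.00.

T = (0.00, 0.00) ✓; TA at -11.40° ✓; |TA| = 31.50 ✓; ∠TAN = 133.2° ✓; |AN| = 35.60 ✓; ∠(AN, NZ) = 90.00° ✓; |NZ| = 11.70 ✗.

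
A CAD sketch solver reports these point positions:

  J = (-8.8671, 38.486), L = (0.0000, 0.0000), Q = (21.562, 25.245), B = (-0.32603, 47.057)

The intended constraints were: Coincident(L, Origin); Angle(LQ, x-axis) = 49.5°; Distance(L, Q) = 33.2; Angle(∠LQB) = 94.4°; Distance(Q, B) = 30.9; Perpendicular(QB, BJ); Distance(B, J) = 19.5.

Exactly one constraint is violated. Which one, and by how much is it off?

Distance(B, J) = 19.5 — off by 7.40.

L = (0.00, 0.00) ✓; LQ at 49.50° ✓; |LQ| = 33.20 ✓; ∠LQB = 94.40° ✓; |QB| = 30.90 ✓; ∠(QB, BJ) = 90.00° ✓; |BJ| = 12.10 ✗.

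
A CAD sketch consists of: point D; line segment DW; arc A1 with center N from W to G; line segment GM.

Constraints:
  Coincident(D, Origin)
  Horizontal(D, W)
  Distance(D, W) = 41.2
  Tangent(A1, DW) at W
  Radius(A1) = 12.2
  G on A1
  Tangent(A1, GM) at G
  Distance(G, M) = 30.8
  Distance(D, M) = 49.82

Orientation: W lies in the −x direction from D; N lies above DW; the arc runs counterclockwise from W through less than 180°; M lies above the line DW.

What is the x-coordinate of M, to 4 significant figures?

-26.77

D is at the origin; D and W share the same y with |DW| = 41.2 and W on the −x side, so W = (-41.20, 0.000). Tangency of A1 to DW means the radius NW is perpendicular to DW, so N = W + (0, 12.2) = (-41.20, 12.20). Since NG ⟂ GM (tangency), |NM| = √(12.2² + 30.8²) = 33.13 regardless of where G sits on A1. So M lies on both circle(D, 49.82) and circle(N, 33.13); the above-DW intersection is M = (-26.77, 42.02). G is the foot of the tangent from M: G = (-29.03, 11.30).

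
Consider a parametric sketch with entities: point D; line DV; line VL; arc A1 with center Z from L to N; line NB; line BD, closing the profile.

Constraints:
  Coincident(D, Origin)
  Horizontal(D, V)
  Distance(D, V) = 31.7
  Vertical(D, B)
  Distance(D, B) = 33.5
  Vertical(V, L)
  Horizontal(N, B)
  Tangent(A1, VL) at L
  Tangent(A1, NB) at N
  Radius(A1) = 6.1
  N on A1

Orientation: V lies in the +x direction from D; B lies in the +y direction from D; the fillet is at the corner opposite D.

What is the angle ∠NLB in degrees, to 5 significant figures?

34.108°

D is at the origin; D and V share the same y with |DV| = 31.7 and V on the +x side, so V = (31.700, 0.0000). D and B share the same x with |DB| = 33.5 and B on the +y side, so B = (0.0000, 33.500). The virtual corner opposite D is at (31.700, 33.500). The tangent condition forces ZL to be normal to VL and the tangent condition forces ZN to be normal to NB, with radius 6.1, so the center Z sits 6.1 in from both sides at Z = (25.600, 27.400). That places the tangent points at L = (31.700, 27.400) on VL and N = (25.600, 33.500) on NB. Then cos ∠NLB = LN·LB / (|LN||LB|), giving 34.108°.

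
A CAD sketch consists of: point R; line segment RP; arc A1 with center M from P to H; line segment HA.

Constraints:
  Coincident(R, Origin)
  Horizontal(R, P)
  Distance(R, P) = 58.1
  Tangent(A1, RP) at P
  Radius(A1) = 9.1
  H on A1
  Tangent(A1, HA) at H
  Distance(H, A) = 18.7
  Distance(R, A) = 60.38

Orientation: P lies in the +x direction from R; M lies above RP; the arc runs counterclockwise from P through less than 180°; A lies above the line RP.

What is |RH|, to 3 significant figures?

66.7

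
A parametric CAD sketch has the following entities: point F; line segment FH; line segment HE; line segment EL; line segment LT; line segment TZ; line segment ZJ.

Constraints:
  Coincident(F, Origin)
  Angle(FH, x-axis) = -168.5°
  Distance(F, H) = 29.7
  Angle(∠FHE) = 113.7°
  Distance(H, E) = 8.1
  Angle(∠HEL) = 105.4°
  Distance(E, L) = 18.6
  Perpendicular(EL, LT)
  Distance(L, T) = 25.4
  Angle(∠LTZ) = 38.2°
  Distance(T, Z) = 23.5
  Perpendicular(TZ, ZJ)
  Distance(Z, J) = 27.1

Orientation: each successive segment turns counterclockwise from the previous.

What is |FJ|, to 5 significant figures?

36.640

F is at the origin; FH runs at -168.5° with length 29.7, so H = (-29.104, -5.9212). ∠FHE = 113.7° gives HE at -102.20° from the x-axis; with |HE| = 8.1, E = (-30.815, -13.838). ∠HEL = 105.4° gives EL at -27.600° from the x-axis; with |EL| = 18.6, L = (-14.332, -22.456). EL ⟂ LT, so LT runs at 62.400°; with |LT| = 25.4, T = (-2.5644, 0.053968). ∠LTZ = 38.2° gives TZ at -155.80° from the x-axis; with |TZ| = 23.5, Z = (-23.999, -9.5792). TZ is perpendicular to ZJ, so ZJ runs at -65.800°; with |ZJ| = 27.1, J = (-12.890, -34.298). Then |FJ| = |J − F| = 36.640.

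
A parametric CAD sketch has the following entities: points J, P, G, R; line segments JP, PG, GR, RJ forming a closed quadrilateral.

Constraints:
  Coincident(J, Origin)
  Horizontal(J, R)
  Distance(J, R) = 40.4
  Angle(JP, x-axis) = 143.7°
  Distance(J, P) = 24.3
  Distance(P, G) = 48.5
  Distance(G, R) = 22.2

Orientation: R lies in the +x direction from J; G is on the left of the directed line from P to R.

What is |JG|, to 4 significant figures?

34.36

J is at the origin; J and R share the same y with |JR| = 40.4 and R in +x, so R = (40.4, 0). JP runs at 143.7° with |JP| = 24.3, so P = (-19.58, 14.39). G is determined by |PG| = 48.5 and |GR| = 22.2 together: it lies at the intersection of circle(P, 48.5) and circle(R, 22.2). With |PR| = 61.69, the foot of the radical line on PR is 45.91 from P and the perpendicular offset is √(48.5² − 45.91²) = 15.62. Taking the left-of-PR solution: G = (28.71, 18.87).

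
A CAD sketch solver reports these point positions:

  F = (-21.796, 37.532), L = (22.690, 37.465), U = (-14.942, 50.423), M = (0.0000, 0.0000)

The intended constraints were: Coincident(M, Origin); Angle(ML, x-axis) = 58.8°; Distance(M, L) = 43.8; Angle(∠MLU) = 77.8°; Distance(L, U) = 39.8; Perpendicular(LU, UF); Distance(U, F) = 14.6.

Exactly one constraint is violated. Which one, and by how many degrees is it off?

Perpendicular(LU, UF) — off by 9.00°.

M = (0.00, 0.00) ✓; ML at 58.80° ✓; |ML| = 43.80 ✓; ∠MLU = 77.80° ✓; |LU| = 39.80 ✓; ∠(LU, UF) = 81.00° ✗; |UF| = 14.60 ✓.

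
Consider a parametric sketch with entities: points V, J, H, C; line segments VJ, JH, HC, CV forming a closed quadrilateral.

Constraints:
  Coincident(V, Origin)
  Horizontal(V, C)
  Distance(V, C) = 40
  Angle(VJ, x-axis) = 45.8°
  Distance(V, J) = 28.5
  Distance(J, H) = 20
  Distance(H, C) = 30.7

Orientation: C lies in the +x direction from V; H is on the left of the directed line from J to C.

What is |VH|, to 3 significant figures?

48.1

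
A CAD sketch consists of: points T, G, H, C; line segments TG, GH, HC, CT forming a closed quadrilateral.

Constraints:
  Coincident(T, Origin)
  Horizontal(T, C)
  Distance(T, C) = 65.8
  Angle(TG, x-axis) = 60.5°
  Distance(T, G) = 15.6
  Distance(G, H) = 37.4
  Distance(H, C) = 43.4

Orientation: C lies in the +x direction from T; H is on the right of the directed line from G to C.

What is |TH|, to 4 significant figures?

32.52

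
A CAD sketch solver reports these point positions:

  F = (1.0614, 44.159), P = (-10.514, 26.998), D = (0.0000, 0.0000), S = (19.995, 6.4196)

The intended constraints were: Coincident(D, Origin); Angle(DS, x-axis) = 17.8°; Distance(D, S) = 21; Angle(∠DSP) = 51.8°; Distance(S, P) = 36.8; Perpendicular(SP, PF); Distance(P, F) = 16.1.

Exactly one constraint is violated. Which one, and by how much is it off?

Distance(P, F) = 16.1 — off by 4.60.

D = (0.00, 0.00) ✓; DS at 17.80° ✓; |DS| = 21.00 ✓; ∠DSP = 51.80° ✓; |SP| = 36.80 ✓; ∠(SP, PF) = 90.00° ✓; |PF| = 20.70 ✗.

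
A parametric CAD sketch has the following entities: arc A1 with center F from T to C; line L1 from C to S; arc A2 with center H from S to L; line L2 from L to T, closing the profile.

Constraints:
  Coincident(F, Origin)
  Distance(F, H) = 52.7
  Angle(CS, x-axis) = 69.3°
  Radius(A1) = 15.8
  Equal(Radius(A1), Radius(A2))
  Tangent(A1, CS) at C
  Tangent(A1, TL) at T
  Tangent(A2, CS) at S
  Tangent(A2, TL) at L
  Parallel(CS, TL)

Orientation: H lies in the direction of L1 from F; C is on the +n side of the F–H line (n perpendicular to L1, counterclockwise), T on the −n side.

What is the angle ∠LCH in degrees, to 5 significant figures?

14.258°

The slot axis is L1's direction at 69.3°, so u = (cos 69.3°, sin 69.3°) = (0.35347, 0.93544) and n = (−sin 69.3°, cos 69.3°) = (-0.93544, 0.35347). F is at the origin and H lies 52.7 along u from F, so H = 52.7·u = (18.628, 49.298). Tangency of A1 to both parallel lines with radius 15.8 puts C and T at F ± 15.8·n: C = (-14.780, 5.5849), T = (14.780, -5.5849). Equal radii place S and L the same way about H: S = H + 15.8·n = (3.8481, 54.883), L = H − 15.8·n = (33.408, 43.713). Then cos ∠LCH = CL·CH / (|CL||CH|), giving 14.258°.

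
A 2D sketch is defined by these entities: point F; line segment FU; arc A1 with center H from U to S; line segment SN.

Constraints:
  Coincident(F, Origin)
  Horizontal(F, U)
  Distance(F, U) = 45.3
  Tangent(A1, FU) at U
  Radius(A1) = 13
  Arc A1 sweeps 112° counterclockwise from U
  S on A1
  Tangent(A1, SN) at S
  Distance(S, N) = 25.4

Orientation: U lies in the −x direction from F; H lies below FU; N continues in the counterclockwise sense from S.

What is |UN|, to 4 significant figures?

41.50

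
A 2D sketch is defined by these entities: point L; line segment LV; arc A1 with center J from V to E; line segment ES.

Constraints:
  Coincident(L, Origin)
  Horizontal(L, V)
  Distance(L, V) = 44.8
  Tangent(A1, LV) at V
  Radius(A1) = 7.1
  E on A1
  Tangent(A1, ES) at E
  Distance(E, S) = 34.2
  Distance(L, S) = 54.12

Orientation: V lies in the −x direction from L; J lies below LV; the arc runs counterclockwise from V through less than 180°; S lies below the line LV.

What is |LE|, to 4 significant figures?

52.16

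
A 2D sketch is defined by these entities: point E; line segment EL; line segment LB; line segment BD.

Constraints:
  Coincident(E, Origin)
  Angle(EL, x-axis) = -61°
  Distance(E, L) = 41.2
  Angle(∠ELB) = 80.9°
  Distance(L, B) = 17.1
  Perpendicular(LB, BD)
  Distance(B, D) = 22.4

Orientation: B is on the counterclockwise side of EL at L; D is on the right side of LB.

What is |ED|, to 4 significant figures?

63.96

E is at the origin; EL runs at -61.0° with length 41.2, so L = 41.2·(cos -61.0°, sin -61.0°) = (19.97, -36.03). ∠ELB = 80.9°, so LB runs at -61.0° + (180° − 80.9°) = 38.10° from the x-axis; with |LB| = 17.1, B = L + 17.1·(cos 38.10°, sin 38.10°) = (33.43, -25.48). The perpendicularity gives BD at right angles to LB; with |BD| = 22.4 on the right of LB, D = B + 22.4·(0.6170, -0.7869) = (47.25, -43.11). Then |ED| = |D − E| = 63.96.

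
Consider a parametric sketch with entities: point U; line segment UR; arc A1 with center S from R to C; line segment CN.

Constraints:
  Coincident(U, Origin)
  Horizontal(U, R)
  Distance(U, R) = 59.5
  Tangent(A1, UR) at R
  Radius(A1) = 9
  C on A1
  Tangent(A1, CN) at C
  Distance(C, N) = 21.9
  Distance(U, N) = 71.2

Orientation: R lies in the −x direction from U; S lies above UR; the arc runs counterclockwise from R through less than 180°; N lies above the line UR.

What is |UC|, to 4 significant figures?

53.65

Checks: U = (0.00, 0.00) ✓; |SC| = 9.000 ✓; ∠(SC, CN) = 90.00° ✓; |CN| = 21.90 ✓; |UN| = 71.20 ✓.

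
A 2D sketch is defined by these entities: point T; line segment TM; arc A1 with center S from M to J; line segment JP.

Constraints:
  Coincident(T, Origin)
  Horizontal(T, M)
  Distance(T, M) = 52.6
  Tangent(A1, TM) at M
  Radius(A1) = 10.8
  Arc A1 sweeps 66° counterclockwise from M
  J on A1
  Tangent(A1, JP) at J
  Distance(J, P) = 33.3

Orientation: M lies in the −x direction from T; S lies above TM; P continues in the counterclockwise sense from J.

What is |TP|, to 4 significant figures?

46.99

T is at the origin; T and M share the same y with |TM| = 52.6 and M on the −x side, so M = (-52.60, 0.000). Since A1 is tangent to TM there, SM ⟂ TM, so S = M + (0, 10.8) = (-52.60, 10.80). On A1, M sits at bearing -90° from S; a 66° counterclockwise sweep puts J at bearing -24°, so J = S + 10.8·(cos -24°, sin -24°) = (-42.73, 6.407). A1 meets JP tangentially, so SJ is at right angles to JP, so JP runs along (−sin -24°, cos -24°); with |JP| = 33.3, P = (-29.19, 36.83). Then |TP| = |P − T| = 46.99.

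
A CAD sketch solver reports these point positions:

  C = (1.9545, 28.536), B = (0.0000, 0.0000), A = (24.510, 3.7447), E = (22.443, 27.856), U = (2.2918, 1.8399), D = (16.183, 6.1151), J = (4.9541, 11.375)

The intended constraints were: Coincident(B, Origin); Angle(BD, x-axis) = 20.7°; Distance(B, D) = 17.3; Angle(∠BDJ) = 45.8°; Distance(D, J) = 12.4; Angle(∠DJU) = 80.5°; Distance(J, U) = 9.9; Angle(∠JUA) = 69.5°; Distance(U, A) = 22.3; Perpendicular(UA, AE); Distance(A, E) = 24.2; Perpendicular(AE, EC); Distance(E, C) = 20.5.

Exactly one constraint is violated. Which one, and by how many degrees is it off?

Perpendicular(AE, EC) — off by 6.80°.

B = (0.00, 0.00) ✓; BD at 20.70° ✓; |BD| = 17.30 ✓; ∠BDJ = 45.80° ✓; |DJ| = 12.40 ✓; ∠DJU = 80.50° ✓; |JU| = 9.900 ✓; ∠JUA = 69.50° ✓; |UA| = 22.30 ✓; ∠(UA, AE) = 90.00° ✓; |AE| = 24.20 ✓; ∠(AE, EC) = 83.20° ✗; |EC| = 20.50 ✓.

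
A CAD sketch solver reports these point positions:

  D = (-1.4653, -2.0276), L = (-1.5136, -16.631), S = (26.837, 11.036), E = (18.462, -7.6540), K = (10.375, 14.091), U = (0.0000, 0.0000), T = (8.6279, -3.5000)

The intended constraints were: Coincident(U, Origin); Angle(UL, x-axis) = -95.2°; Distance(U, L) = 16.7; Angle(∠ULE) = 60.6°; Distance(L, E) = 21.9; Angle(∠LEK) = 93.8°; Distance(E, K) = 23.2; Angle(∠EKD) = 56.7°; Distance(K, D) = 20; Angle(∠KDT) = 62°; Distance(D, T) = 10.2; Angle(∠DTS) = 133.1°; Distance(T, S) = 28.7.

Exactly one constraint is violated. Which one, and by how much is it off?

Distance(T, S) = 28.7 — off by 5.40.

U = (0.00, 0.00) ✓; UL at -95.20° ✓; |UL| = 16.70 ✓; ∠ULE = 60.60° ✓; |LE| = 21.90 ✓; ∠LEK = 93.80° ✓; |EK| = 23.20 ✓; ∠EKD = 56.70° ✓; |KD| = 20.00 ✓; ∠KDT = 62.00° ✓; |DT| = 10.20 ✓; ∠DTS = 133.1° ✓; |TS| = 23.30 ✗.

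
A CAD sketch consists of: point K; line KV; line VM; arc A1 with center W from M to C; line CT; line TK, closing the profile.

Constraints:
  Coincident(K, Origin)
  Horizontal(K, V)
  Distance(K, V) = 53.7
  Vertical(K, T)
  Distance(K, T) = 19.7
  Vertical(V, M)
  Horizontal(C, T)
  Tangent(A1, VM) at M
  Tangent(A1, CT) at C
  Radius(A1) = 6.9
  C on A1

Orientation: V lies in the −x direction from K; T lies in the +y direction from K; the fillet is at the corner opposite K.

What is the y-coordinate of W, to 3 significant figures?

12.8

KT is vertical with |KT| = 19.7 and T on the +y side, so T = (0.00, 19.7). The virtual corner opposite K is at (-53.7, 19.7). A1 meets VM tangentially, so WM is at right angles to VM and A1 meets CT tangentially, so WC is at right angles to CT, with radius 6.9, so the center W sits 6.9 in from both sides at W = (-46.8, 12.8). So W.y = 12.8.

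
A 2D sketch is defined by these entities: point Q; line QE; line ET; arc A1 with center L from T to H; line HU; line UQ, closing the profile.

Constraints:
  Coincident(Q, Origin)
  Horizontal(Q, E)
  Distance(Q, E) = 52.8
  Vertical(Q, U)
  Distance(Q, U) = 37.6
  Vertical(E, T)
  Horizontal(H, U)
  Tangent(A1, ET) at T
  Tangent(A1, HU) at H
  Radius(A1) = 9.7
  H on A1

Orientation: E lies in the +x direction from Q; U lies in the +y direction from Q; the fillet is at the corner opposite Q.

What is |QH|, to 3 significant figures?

57.2

The virtual corner opposite Q is at (52.8, 37.6). Tangency of A1 to ET means the radius LT is perpendicular to ET and A1 meets HU tangentially, so LH is at right angles to HU, with radius 9.7, so the center L sits 9.7 in from both sides at L = (43.1, 27.9). That places the tangent points at T = (52.8, 27.9) on ET and H = (43.1, 37.6) on HU. Then |QH| = |H − Q| = 57.2.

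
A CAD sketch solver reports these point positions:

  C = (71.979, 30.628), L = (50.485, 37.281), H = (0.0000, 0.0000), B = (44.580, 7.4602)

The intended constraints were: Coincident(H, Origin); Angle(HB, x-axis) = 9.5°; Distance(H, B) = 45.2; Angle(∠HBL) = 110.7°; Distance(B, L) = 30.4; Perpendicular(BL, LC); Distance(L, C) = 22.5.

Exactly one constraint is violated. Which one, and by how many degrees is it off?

Perpendicular(BL, LC) — off by 6.00°.

H = (0.00, 0.00) ✓; HB at 9.500° ✓; |HB| = 45.20 ✓; ∠HBL = 110.7° ✓; |BL| = 30.40 ✓; ∠(BL, LC) = 96.00° ✗; |LC| = 22.50 ✓.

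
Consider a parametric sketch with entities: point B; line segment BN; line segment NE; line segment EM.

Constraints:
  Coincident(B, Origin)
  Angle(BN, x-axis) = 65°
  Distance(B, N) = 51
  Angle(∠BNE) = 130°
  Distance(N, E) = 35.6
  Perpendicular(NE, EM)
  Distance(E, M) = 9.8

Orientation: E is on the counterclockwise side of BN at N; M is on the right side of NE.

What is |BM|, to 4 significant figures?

84.05

∠BNE = 130.0°, so NE runs at 65.0° + (180° − 130.0°) = 115.0° from the x-axis; with |NE| = 35.6, E = N + 35.6·(cos 115.0°, sin 115.0°) = (6.508, 78.49). NE ⟂ EM; with |EM| = 9.8 on the right of NE, M = E + 9.8·(0.9063, 0.4226) = (15.39, 82.63). Then |BM| = |M − B| = 84.05.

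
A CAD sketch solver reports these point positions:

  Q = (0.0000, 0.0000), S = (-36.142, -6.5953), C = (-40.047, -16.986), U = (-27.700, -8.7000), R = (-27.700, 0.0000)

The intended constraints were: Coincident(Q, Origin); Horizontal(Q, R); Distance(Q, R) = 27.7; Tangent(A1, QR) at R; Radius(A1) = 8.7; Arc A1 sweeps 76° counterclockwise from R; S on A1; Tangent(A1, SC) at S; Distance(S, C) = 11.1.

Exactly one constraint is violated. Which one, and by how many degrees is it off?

Tangent(A1, SC) at S — off by 6.60°.

Q = (0.00, 0.00) ✓; Q.y = 0.00, R.y = 0.00 ✓; |QR| = 27.70 ✓; ∠(UR, RQ) = 90.00° ✓; |UR| = 8.700 ✓; bearing(U→S) − bearing(U→R) = 76.00° ✓; |US| = 8.700 ✓; ∠(US, SC) = 96.60° ✗; |SC| = 11.10 ✓.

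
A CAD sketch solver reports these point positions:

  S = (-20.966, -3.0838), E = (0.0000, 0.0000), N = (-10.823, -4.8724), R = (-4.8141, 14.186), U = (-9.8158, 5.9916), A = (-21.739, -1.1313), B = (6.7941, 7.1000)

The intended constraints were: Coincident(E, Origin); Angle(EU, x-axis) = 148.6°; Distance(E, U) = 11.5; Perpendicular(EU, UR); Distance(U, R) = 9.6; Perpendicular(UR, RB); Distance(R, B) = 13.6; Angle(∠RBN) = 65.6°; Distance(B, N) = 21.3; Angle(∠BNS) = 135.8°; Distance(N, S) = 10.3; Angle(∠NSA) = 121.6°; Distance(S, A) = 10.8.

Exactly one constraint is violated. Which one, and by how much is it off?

Distance(S, A) = 10.8 — off by 8.70.

E = (0.00, 0.00) ✓; EU at 148.6° ✓; |EU| = 11.50 ✓; ∠(EU, UR) = 90.00° ✓; |UR| = 9.600 ✓; ∠(UR, RB) = 90.00° ✓; |RB| = 13.60 ✓; ∠RBN = 65.60° ✓; |BN| = 21.30 ✓; ∠BNS = 135.8° ✓; |NS| = 10.30 ✓; ∠NSA = 121.6° ✓; |SA| = 2.100 ✗.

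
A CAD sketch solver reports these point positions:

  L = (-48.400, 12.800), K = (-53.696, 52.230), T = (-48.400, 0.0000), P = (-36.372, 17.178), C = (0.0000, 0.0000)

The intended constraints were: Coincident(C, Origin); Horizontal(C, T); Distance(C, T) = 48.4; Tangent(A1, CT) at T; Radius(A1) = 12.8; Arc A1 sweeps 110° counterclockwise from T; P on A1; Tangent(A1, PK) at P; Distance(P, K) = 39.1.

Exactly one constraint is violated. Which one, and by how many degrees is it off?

Tangent(A1, PK) at P — off by 6.30°.

C = (0.00, 0.00) ✓; C.y = 0.00, T.y = 0.00 ✓; |CT| = 48.40 ✓; ∠(LT, TC) = 90.00° ✓; |LT| = 12.80 ✓; bearing(L→P) − bearing(L→T) = 110.0° ✓; |LP| = 12.80 ✓; ∠(LP, PK) = 83.70° ✗; |PK| = 39.10 ✓.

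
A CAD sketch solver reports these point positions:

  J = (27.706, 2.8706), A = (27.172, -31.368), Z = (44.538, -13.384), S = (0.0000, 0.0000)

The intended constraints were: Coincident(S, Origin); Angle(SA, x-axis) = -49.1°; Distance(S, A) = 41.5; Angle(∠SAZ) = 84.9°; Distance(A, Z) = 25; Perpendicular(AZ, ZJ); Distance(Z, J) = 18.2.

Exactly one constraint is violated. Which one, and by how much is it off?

Distance(Z, J) = 18.2 — off by 5.20.

S = (0.00, 0.00) ✓; SA at -49.10° ✓; |SA| = 41.50 ✓; ∠SAZ = 84.90° ✓; |AZ| = 25.00 ✓; ∠(AZ, ZJ) = 90.00° ✓; |ZJ| = 23.40 ✗.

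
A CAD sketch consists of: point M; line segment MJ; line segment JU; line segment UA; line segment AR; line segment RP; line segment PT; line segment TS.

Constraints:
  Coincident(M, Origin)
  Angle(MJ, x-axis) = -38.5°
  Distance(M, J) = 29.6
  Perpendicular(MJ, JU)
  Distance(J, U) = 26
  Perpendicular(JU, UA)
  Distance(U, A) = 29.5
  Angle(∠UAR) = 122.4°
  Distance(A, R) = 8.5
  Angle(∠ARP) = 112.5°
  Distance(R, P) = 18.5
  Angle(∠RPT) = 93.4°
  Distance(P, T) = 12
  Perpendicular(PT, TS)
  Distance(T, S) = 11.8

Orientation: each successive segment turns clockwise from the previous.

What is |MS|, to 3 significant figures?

22.5

M is at the origin; MJ runs at -38.5° with length 29.6, so J = (23.2, -18.4). MJ ⟂ JU, so JU runs at -128°; with |JU| = 26.0, U = (6.98, -38.8). The perpendicularity gives UA at right angles to JU, so UA runs at 142°; with |UA| = 29.5, A = (-16.1, -20.4). ∠UAR = 122.4° gives AR at 83.9° from the x-axis; with |AR| = 8.5, R = (-15.2, -12.0). ∠ARP = 112.5° gives RP at 16.4° from the x-axis; with |RP| = 18.5, P = (2.54, -6.73). ∠RPT = 93.4° gives PT at -70.2° from the x-axis; with |PT| = 12.0, T = (6.61, -18.0). PT ⟂ TS, so TS runs at -160°; with |TS| = 11.8, S = (-4.49, -22.0). Then |MS| = |S − M| = 22.5.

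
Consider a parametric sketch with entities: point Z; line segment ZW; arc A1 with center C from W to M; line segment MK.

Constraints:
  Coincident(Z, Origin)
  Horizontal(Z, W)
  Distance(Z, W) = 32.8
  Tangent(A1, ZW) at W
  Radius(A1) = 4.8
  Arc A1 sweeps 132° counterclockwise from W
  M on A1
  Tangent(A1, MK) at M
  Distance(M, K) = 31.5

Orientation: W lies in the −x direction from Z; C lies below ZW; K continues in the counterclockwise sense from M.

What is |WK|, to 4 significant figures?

35.97

Z is at the origin; ZW is horizontal with |ZW| = 32.8 and W on the −x side, so W = (-32.80, 0.000). A1 meets ZW tangentially, so CW is at right angles to ZW, so C = W + (0, -4.8) = (-32.80, -4.800). On A1, W sits at bearing 90° from C; a 132° counterclockwise sweep puts M at bearing 222°, so M = C + 4.8·(cos 222°, sin 222°) = (-36.37, -8.012). Tangency of A1 to MK means the radius CM is perpendicular to MK, so MK runs along (−sin 222°, cos 222°); with |MK| = 31.5, K = (-15.29, -31.42). Then |WK| = |K − W| = 35.97.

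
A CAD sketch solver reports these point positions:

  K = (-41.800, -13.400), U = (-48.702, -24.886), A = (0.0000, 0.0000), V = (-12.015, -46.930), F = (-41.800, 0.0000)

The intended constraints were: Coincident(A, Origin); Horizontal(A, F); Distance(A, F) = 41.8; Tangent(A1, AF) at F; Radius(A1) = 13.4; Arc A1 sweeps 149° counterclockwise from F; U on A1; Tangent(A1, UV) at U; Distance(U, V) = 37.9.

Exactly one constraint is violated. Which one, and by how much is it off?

Distance(U, V) = 37.9 — off by 4.90.

A = (0.00, 0.00) ✓; A.y = 0.00, F.y = 0.00 ✓; |AF| = 41.80 ✓; ∠(KF, FA) = 90.00° ✓; |KF| = 13.40 ✓; bearing(K→U) − bearing(K→F) = 149.0° ✓; |KU| = 13.40 ✓; ∠(KU, UV) = 90.00° ✓; |UV| = 42.80 ✗.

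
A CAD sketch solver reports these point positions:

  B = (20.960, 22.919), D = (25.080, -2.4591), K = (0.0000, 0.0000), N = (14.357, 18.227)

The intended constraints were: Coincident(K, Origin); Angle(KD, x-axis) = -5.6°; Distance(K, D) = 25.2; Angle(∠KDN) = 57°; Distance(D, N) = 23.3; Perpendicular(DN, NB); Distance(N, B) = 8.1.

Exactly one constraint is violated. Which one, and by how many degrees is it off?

Perpendicular(DN, NB) — off by 8.00°.

K = (0.00, 0.00) ✓; KD at -5.600° ✓; |KD| = 25.20 ✓; ∠KDN = 57.00° ✓; |DN| = 23.30 ✓; ∠(DN, NB) = 82.00° ✗; |NB| = 8.100 ✓.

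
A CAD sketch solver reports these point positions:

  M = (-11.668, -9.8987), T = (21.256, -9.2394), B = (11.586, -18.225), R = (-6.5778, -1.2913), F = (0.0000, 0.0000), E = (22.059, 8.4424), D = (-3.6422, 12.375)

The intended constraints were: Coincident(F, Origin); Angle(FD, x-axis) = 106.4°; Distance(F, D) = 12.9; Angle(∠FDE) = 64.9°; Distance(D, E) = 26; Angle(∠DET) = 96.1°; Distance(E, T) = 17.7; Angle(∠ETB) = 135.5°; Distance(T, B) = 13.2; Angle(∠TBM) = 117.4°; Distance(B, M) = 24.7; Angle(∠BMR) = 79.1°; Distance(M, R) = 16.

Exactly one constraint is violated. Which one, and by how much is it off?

Distance(M, R) = 16 — off by 6.00.

F = (0.00, 0.00) ✓; FD at 106.4° ✓; |FD| = 12.90 ✓; ∠FDE = 64.90° ✓; |DE| = 26.00 ✓; ∠DET = 96.10° ✓; |ET| = 17.70 ✓; ∠ETB = 135.5° ✓; |TB| = 13.20 ✓; ∠TBM = 117.4° ✓; |BM| = 24.70 ✓; ∠BMR = 79.10° ✓; |MR| = 10.00 ✗.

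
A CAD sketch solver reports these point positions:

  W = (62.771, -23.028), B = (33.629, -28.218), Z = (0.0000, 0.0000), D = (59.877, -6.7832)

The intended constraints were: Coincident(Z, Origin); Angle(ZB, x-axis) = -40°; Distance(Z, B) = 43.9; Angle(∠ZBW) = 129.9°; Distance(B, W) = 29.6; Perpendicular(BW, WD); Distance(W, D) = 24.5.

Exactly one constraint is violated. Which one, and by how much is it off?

Distance(W, D) = 24.5 — off by 8.00.

Z = (0.00, 0.00) ✓; ZB at -40.00° ✓; |ZB| = 43.90 ✓; ∠ZBW = 129.9° ✓; |BW| = 29.60 ✓; ∠(BW, WD) = 90.00° ✓; |WD| = 16.50 ✗.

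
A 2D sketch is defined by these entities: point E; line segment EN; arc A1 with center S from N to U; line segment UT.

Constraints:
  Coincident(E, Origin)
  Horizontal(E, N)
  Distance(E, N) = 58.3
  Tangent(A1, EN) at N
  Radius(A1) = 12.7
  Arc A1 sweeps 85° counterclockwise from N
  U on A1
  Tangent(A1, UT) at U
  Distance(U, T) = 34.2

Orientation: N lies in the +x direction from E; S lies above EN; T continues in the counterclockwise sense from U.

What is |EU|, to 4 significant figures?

71.89

E is at the origin; EN is horizontal with |EN| = 58.3 and N on the +x side, so N = (58.30, 0.000). Tangency of A1 to EN means the radius SN is perpendicular to EN, so S = N + (0, 12.7) = (58.30, 12.70). On A1, N sits at bearing -90° from S; an 85° counterclockwise sweep puts U at bearing -5°, so U = S + 12.7·(cos -5°, sin -5°) = (70.95, 11.59). Then |EU| = |U − E| = 71.89.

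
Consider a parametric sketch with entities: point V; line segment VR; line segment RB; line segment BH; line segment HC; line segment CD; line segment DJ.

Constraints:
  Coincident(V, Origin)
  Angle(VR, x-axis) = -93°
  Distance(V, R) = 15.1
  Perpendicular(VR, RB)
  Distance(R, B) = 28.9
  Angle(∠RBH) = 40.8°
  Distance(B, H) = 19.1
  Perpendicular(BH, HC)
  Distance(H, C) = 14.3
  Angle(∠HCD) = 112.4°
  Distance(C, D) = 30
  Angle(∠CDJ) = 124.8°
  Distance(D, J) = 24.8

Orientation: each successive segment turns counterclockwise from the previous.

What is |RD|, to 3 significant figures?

31.3

BH ⟂ HC, so HC runs at -134°; with |HC| = 14.3, C = (4.39, -13.7). ∠HCD = 112.4° gives CD at -66.2° from the x-axis; with |CD| = 30.0, D = (16.5, -41.1). Then |RD| = |D − R| = 31.3.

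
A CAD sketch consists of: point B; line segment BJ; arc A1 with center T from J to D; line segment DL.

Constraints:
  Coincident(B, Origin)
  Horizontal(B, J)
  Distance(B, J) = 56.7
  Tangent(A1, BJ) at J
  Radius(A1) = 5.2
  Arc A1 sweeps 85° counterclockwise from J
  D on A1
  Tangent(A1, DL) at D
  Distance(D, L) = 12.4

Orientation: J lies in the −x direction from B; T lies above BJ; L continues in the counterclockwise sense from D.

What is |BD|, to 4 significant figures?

51.74

A1 meets BJ tangentially, so TJ is at right angles to BJ, so T = J + (0, 5.2) = (-56.70, 5.200). On A1, J sits at bearing -90° from T; an 85° counterclockwise sweep puts D at bearing -5°, so D = T + 5.2·(cos -5°, sin -5°) = (-51.52, 4.747). Then |BD| = |D − B| = 51.74.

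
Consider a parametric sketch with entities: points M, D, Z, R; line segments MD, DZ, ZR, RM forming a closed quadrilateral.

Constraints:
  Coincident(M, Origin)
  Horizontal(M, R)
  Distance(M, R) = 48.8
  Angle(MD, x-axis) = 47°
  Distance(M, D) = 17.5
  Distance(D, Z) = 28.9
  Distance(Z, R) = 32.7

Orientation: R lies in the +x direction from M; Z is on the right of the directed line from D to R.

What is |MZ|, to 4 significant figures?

24.82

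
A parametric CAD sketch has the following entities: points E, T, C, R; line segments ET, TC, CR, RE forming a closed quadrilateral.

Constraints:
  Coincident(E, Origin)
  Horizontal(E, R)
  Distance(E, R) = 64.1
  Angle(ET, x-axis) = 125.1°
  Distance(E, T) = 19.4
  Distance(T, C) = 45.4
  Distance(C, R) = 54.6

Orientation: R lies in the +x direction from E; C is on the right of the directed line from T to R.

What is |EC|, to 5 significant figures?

26.009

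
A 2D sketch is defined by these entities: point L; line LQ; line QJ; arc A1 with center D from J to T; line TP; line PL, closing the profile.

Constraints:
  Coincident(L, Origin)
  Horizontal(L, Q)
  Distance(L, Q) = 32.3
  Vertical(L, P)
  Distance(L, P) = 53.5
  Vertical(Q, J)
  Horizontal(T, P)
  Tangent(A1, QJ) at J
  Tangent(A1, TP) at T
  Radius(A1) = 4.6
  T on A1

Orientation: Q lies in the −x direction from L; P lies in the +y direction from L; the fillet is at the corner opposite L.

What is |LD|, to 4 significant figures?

56.20

L is at the origin; L and Q share the same y with |LQ| = 32.3 and Q on the −x side, so Q = (-32.30, 0.000). L and P share the same x with |LP| = 53.5 and P on the +y side, so P = (0.000, 53.50). The virtual corner opposite L is at (-32.30, 53.50). Tangency of A1 to QJ means the radius DJ is perpendicular to QJ and since A1 is tangent to TP there, DT ⟂ TP, with radius 4.6, so the center D sits 4.6 in from both sides at D = (-27.70, 48.90). Then |LD| = |D − L| = 56.20.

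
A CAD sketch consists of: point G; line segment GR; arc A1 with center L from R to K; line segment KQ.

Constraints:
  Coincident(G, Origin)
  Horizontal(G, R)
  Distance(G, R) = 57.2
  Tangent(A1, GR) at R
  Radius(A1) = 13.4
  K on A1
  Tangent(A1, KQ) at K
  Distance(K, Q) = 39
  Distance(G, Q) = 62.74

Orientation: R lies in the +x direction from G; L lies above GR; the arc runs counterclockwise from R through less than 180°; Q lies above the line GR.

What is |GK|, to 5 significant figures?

70.314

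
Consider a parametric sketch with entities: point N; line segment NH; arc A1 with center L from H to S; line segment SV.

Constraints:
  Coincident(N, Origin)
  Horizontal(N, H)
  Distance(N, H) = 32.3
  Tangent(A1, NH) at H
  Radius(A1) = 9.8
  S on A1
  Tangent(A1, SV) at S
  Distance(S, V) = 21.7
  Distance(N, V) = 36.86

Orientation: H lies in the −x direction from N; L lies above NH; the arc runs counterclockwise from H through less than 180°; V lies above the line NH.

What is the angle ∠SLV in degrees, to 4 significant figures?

65.70°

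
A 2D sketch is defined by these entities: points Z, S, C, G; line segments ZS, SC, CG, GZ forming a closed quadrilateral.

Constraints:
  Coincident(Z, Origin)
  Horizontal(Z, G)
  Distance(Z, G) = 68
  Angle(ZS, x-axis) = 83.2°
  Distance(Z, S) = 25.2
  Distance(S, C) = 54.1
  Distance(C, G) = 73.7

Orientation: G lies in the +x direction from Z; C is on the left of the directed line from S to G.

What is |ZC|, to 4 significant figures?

76.58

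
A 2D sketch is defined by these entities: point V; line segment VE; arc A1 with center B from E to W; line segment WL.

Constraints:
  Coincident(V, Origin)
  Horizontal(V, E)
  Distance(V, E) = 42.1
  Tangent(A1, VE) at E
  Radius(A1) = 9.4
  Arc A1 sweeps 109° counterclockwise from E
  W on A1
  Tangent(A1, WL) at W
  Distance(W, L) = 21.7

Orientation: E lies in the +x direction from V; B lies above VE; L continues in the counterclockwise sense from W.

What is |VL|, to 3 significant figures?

54.9

V is at the origin; V and E share the same y with |VE| = 42.1 and E on the +x side, so E = (42.1, 0.00). The tangent condition forces BE to be normal to VE, so B = E + (0, 9.4) = (42.1, 9.40). On A1, E sits at bearing -90° from B; a 109° counterclockwise sweep puts W at bearing 19°, so W = B + 9.4·(cos 19°, sin 19°) = (51.0, 12.5). Since A1 is tangent to WL there, BW ⟂ WL, so WL runs along (−sin 19°, cos 19°); with |WL| = 21.7, L = (43.9, 33.0). Then |VL| = |L − V| = 54.9.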